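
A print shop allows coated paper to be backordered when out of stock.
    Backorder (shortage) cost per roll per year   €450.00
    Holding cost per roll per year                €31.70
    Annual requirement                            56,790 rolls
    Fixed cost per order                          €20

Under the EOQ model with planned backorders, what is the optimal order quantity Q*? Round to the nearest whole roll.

Basic EOQ = √(2·56,790·20/31.7) = 267.693
Backorder adjustment √((H+b)/b) = √((31.7+450)/450) = 1.0346
Q* = 267.693 × 1.0346 ≈ 276.96

277 rolls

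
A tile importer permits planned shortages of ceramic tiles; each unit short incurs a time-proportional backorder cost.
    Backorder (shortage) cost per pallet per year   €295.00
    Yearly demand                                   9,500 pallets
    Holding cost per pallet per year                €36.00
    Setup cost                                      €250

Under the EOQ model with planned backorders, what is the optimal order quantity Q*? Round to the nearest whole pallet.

385 pallets

Q* = √(2DS/H) · √((H + b)/b)
   = √(2 × 9,500 × 250 / 36) · √((36 + 295) / 295)
   = 363.242 × 1.0593 ≈ 384.77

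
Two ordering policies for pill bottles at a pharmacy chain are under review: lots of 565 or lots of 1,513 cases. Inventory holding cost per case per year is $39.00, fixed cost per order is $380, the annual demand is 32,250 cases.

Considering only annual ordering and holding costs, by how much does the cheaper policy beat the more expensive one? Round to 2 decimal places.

$4,895.54

TC(Q) = (D/Q)S + (Q/2)H
TC(565) = (32,250/565)×380 + (565/2)×39 = $32,707.77
TC(1,513) = (32,250/1,513)×380 + (1,513/2)×39 = $37,603.30
Lots of 565 are cheaper by $4,895.54.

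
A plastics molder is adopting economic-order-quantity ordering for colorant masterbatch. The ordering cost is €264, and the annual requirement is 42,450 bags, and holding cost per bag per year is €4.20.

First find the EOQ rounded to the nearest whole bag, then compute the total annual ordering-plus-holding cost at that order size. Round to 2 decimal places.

2DS/H = 2·42,450·264/4.2 = 5,336,571.43
EOQ = √5,336,571.43 ≈ 2,310.10 → Q = 2,310 bags
Orders/yr = 42,450/2,310 = 18.377; ordering cost = 18.377 × €264 = €4,851.43
Average inventory = 2,310/2 = 1155; holding cost = 1155 × €4.2 = €4,851.00
Total = €4,851.43 + €4,851.00 = €9,702.43

€9,702.43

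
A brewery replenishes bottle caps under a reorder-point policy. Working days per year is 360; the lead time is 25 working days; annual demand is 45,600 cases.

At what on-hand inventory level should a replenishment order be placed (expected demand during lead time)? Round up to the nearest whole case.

Daily demand d = 45,600 / 360 = 126.667 cases/day
Demand during lead time = 126.667 × 25 = 3,166.67
Reorder point = 3,166.67 → round up

3,167 cases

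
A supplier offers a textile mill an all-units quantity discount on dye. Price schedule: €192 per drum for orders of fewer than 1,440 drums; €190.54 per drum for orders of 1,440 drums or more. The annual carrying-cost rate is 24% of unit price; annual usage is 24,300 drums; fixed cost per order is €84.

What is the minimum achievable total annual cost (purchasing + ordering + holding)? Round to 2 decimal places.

H₁ = 24%×€192 = €46.0800;  H₂ = 24%×€190.54 = €45.7296
EOQ₁ = √(2×24,300×84/46.0800) = 297.65  (< 1,440, feasible at tier 1)
EOQ₂ = √(2×24,300×84/45.7296) = 298.79  (< 1,440 → use Q = 1,440 at tier-2 price)
TC(tier 1 (EOQ₁), Q≈297.6) = €4,679,315.57
TC(tier 2, Q≈1,440.0) = €4,664,464.81
Minimum at tier 2: €4,664,464.81

€4,664,464.81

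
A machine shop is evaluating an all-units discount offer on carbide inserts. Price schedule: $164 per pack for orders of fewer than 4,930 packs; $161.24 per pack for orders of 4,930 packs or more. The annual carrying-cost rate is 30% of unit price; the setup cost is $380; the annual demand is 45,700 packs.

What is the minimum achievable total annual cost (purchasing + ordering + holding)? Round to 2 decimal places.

H₁ = 30%×$164 = $49.2000;  H₂ = 30%×$161.24 = $48.3720
EOQ₁ = √(2×45,700×380/49.2000) = 840.20  (< 4,930, feasible at tier 1)
EOQ₂ = √(2×45,700×380/48.3720) = 847.36  (< 4,930 → use Q = 4,930 at tier-2 price)
TC(tier 1 (EOQ₁), Q≈840.2) = $7,536,137.81
TC(tier 2, Q≈4,930.0) = $7,491,427.50
Minimum at tier 2: $7,491,427.50

$7,491,427.50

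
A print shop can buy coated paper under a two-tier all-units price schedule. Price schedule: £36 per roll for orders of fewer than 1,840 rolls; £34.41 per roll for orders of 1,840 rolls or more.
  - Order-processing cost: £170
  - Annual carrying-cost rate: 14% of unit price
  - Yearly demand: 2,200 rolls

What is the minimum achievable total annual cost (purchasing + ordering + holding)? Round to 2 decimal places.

H₁ = 14%×£36 = £5.0400;  H₂ = 14%×£34.41 = £4.8174
EOQ₁ = √(2×2,200×170/5.0400) = 385.24  (< 1,840, feasible at tier 1)
EOQ₂ = √(2×2,200×170/4.8174) = 394.04  (< 1,840 → use Q = 1,840 at tier-2 price)
TC(tier 1 (EOQ₁), Q≈385.2) = £81,141.63
TC(tier 2, Q≈1,840.0) = £80,337.27
Minimum at tier 2: £80,337.27

£80,337.27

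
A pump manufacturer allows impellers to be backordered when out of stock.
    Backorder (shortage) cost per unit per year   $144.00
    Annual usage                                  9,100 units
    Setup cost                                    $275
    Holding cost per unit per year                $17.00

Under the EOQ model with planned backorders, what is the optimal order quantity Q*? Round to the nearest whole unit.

574 units

Q* = √(2DS/H) · √((H + b)/b)
   = √(2 × 9,100 × 275 / 17) · √((17 + 144) / 144)
   = 542.597 × 1.0574 ≈ 573.73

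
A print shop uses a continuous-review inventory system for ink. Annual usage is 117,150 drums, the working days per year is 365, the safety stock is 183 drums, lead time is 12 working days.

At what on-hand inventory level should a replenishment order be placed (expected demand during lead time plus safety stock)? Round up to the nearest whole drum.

4,035 drums

Daily demand d = 117,150 / 365 = 320.959 drums/day
Demand during lead time = 320.959 × 12 = 3,851.51
Reorder point = 3,851.51 + 183 = 4,034.51 → round up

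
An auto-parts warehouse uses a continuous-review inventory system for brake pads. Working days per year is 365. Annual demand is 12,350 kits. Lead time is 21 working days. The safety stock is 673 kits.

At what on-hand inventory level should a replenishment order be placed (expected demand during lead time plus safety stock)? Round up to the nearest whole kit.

Daily demand d = 12,350 / 365 = 33.836 kits/day
Demand during lead time = 33.836 × 21 = 710.55
Reorder point = 710.55 + 673 = 1,383.55 → round up

1,384 kits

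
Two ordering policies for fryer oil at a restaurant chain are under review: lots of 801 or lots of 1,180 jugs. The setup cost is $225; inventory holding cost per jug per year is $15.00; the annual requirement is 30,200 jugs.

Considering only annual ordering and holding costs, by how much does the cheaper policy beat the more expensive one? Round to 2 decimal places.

$117.83

For each Q, cost = (D/Q)·S + (Q/2)·H.
TC(801) = (30,200/801)×225 + (801/2)×15 = $14,490.65
TC(1,180) = (30,200/1,180)×225 + (1,180/2)×15 = $14,608.47
Lots of 801 are cheaper by $117.83.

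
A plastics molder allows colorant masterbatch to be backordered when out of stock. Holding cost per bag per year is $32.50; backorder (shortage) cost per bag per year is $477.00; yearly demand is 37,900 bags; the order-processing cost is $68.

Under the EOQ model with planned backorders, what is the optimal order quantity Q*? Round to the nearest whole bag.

412 bags

Basic EOQ = √(2·37,900·68/32.5) = 398.242
Backorder adjustment √((H+b)/b) = √((32.5+477)/477) = 1.0335
Q* = 398.242 × 1.0335 ≈ 411.59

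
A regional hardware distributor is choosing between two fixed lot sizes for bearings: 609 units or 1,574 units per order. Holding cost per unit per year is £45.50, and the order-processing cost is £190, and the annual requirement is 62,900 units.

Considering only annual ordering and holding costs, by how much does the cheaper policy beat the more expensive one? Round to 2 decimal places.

Annual cost at Q: ordering D·S/Q plus holding Q·H/2.
TC(609) = (62,900/609)×190 + (609/2)×45.5 = £33,478.72
TC(1,574) = (62,900/1,574)×190 + (1,574/2)×45.5 = £43,401.26
Lots of 609 are cheaper by £9,922.53.

£9,922.53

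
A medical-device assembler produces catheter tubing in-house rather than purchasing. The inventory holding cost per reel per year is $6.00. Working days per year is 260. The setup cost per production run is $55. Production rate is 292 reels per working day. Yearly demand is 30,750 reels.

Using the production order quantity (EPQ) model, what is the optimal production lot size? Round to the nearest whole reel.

Daily demand d = 30,750/260 = 118.269; p = 292; 1 − d/p = 0.59497
EPQ = √(2DS / (H(1 − d/p)))
    = √(2 × 30,750 × 55 / (6 × 0.59497)) ≈ 973.41

973 reels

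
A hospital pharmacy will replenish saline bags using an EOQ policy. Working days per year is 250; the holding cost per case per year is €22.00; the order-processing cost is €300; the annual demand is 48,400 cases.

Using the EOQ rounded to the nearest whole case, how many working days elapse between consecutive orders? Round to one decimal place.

5.9 days

Q* = √(2·D·S / H) = √(2·48,400·300 / 22) = √1,320,000.0 ≈ 1,148.91 → Q = 1,149 cases
Days between orders = 250 / (D/Q) = 250 / 42.124 ≈ 5.935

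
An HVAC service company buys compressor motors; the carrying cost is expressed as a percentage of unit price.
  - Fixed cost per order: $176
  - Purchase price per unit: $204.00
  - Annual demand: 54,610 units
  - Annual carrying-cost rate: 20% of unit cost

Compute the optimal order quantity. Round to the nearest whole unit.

Holding cost per unit per year: H = 20% × $204 = $40.8000
Q* = √(2·D·S / H) = √(2·54,610·176 / 40.8) = √471,145.1 ≈ 686.40

686 units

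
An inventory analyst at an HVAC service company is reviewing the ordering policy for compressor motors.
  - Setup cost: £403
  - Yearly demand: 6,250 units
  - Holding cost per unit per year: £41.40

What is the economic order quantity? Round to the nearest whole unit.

Q* = √(2·D·S / H) = √(2·6,250·403 / 41.4) = √121,678.7 ≈ 348.82

349 units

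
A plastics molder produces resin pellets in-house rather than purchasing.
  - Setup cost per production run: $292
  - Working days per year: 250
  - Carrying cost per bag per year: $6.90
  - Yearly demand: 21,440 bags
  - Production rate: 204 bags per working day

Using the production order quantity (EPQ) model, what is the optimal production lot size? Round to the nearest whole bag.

1,769 bags

d = 21,440/250 = 85.7600 bags/day;  effective holding cost H(1 − d/p) = 6.9·(1 − 85.7600/204) = 3.99929
Q* = √(2DS / H_eff) = √(2·21,440·292 / 3.99929) ≈ 1,769.40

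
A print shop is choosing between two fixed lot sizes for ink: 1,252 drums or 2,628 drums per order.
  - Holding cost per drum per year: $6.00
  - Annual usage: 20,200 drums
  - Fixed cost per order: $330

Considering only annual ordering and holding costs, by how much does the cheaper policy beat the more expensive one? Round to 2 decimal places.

For each Q, cost = (D/Q)·S + (Q/2)·H.
TC(1,252) = (20,200/1,252)×330 + (1,252/2)×6 = $9,080.28
TC(2,628) = (20,200/2,628)×330 + (2,628/2)×6 = $10,420.53
Lots of 1,252 are cheaper by $1,340.25.

$1,340.25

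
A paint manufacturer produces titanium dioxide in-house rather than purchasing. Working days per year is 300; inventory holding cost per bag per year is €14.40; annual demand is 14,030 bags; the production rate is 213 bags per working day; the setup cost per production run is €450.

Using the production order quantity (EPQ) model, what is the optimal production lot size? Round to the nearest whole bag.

1,060 bags

Daily demand d = 14,030/300 = 46.767; p = 213; 1 − d/p = 0.78044
EPQ = √(2DS / (H(1 − d/p)))
    = √(2 × 14,030 × 450 / (14.4 × 0.78044)) ≈ 1,059.98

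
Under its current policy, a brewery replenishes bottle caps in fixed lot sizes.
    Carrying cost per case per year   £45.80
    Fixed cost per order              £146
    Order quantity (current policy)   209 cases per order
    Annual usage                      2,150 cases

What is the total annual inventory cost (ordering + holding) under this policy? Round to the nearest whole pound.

£6,288

Ordering: D/Q × S = 2,150/209 × £146 = £1,501.91
Holding:  Q/2 × H = 209/2 × £45.8 = £4,786.10
Total = £1,501.91 + £4,786.10 = £6,288.01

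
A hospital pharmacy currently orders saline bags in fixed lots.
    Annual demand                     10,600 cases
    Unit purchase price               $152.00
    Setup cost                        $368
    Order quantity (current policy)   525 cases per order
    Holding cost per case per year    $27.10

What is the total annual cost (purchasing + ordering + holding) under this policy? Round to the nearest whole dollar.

Ordering: D/Q × S = 10,600/525 × $368 = $7,430.10
Holding:  Q/2 × H = 525/2 × $27.1 = $7,113.75
Purchase cost = D·C = 10,600 × 152 = $1,611,200.00
Total = $7,430.10 + $7,113.75 + $1,611,200.00 = $1,625,743.85

$1,625,744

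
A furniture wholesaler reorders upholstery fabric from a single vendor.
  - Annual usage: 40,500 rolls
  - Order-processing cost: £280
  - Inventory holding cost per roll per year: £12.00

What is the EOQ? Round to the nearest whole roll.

2DS/H = 2·40,500·280/12 = 1,890,000.00
EOQ = √1,890,000.00 ≈ 1,374.77

1,375 rolls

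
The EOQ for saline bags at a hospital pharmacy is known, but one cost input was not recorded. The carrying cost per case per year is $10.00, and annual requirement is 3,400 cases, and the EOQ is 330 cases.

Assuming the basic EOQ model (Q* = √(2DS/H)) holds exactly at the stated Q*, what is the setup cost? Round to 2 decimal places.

EOQ relation: Q² = 2DS/H, so rearrange for the unknown.
S = Q²H / (2D) = 330² × 10 / (2 × 3,400) = 160.1471

$160.15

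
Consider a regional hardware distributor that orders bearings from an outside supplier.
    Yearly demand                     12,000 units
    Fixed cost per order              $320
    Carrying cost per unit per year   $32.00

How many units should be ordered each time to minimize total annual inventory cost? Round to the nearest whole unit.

490 units

Optimal lot size Q* = (2 × 12,000 × $320 / $32)^½ ≈ 489.90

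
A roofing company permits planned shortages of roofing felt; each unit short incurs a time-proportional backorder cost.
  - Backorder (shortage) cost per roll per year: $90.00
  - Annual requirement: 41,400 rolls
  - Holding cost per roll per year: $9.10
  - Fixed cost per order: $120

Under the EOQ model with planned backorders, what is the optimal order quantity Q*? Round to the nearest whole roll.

1,096 rolls

Basic EOQ = √(2·41,400·120/9.1) = 1,044.925
Backorder adjustment √((H+b)/b) = √((9.1+90)/90) = 1.0493
Q* = 1,044.925 × 1.0493 ≈ 1,096.48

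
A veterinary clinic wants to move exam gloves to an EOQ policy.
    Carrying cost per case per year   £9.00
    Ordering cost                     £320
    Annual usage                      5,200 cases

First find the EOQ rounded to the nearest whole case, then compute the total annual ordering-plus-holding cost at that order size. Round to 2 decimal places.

EOQ = √(2DS/H) = √(2 × 5,200 × 320 / 9)
    = √(369,777.78) ≈ 608.09 → Q = 608 cases
Ordering: D/Q × S = 5,200/608 × £320 = £2,736.84
Holding:  Q/2 × H = 608/2 × £9 = £2,736.00
Total = £2,736.84 + £2,736.00 = £5,472.84

£5,472.84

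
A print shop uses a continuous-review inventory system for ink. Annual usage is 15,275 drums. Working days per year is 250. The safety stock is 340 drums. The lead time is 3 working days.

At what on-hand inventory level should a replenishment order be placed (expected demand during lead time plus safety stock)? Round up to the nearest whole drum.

524 drums

Daily demand d = 15,275 / 250 = 61.100 drums/day
Demand during lead time = 61.100 × 3 = 183.30
Reorder point = 183.30 + 340 = 523.30 → round up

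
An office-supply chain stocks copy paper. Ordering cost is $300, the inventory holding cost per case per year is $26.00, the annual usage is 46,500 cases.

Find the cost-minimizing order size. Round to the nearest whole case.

1,036 cases

Q* = √(2·D·S / H) = √(2·46,500·300 / 26) = √1,073,076.9 ≈ 1,035.89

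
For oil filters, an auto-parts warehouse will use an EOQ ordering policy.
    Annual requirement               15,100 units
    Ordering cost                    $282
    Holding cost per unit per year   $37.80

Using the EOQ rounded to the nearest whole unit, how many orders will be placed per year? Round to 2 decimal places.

Q* = √(2·D·S / H) = √(2·15,100·282 / 37.8) = √225,301.6 ≈ 474.66 → Q = 475
Orders per year = D/Q = 15,100 / 475 = 31.789

31.79 orders per year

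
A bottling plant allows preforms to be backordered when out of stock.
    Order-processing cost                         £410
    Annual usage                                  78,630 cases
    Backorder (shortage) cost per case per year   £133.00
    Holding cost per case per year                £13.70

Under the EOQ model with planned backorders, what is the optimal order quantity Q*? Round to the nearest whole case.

Basic EOQ = √(2·78,630·410/13.7) = 2,169.406
Backorder adjustment √((H+b)/b) = √((13.7+133)/133) = 1.0502
Q* = 2,169.406 × 1.0502 ≈ 2,278.40

2,278 cases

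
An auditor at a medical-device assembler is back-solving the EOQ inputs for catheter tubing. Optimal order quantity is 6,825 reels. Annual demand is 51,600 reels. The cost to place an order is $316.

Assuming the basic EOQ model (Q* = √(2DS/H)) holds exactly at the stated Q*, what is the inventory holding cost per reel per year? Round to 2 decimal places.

$0.70

From Q* = √(2DS/H) ⇒ Q*² = 2DS/H.
H = 2DS / Q² = 2 × 51,600 × 316 / 6,825² = 0.7001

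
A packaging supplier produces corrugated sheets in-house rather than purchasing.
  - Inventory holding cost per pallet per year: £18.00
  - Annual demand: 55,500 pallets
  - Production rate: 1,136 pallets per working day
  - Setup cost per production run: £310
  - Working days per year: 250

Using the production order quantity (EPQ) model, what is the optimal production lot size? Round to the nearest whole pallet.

d = 55,500/250 = 222.0000 pallets/day;  effective holding cost H(1 − d/p) = 18·(1 − 222.0000/1136) = 14.48239
Q* = √(2DS / H_eff) = √(2·55,500·310 / 14.48239) ≈ 1,541.42

1,541 pallets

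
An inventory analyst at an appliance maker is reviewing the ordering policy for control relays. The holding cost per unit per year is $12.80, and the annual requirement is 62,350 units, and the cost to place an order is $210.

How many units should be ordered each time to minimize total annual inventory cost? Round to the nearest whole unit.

Q* = √(2·D·S / H) = √(2·62,350·210 / 12.8) = √2,045,859.4 ≈ 1,430.34

1,430 units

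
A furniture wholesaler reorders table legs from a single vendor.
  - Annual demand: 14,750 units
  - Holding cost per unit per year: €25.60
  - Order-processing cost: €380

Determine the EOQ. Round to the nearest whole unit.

662 units

EOQ = √(2DS/H) = √(2 × 14,750 × 380 / 25.6)
    = √(437,890.62) ≈ 661.73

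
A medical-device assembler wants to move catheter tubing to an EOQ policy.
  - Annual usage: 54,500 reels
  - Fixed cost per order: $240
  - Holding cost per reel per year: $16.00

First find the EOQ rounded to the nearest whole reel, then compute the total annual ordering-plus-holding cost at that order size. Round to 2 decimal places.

$20,458.74

Q* = √(2·D·S / H) = √(2·54,500·240 / 16) = √1,635,000.0 ≈ 1,278.67 → Q = 1,279 reels
Annual ordering cost = (D/Q)·S = (54,500/1,279) × 240 = $10,226.74
Annual holding cost  = (Q/2)·H = (1,279/2) × 16 = $10,232.00
Total = $10,226.74 + $10,232.00 = $20,458.74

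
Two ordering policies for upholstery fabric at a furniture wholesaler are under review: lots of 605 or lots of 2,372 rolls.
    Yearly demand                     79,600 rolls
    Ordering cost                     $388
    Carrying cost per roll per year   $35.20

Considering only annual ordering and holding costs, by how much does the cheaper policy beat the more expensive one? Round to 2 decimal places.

TC(Q) = (D/Q)S + (Q/2)H
TC(605) = (79,600/605)×388 + (605/2)×35.2 = $61,697.26
TC(2,372) = (79,600/2,372)×388 + (2,372/2)×35.2 = $54,767.77
|ΔTC| = |$61,697.26 − $54,767.77| = $6,929.48

$6,929.48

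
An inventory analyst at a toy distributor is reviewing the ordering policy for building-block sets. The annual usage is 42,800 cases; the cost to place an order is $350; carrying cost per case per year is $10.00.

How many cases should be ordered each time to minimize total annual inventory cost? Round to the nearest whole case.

1,731 cases

EOQ = √(2DS/H) = √(2 × 42,800 × 350 / 10)
    = √(2,996,000.00) ≈ 1,730.90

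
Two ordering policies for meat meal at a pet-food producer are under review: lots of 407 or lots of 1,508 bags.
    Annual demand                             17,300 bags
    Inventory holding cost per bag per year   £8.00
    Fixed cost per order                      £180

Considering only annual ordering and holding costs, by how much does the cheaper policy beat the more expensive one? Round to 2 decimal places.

Annual cost at Q: ordering D·S/Q plus holding Q·H/2.
TC(407) = (17,300/407)×180 + (407/2)×8 = £9,279.11
TC(1,508) = (17,300/1,508)×180 + (1,508/2)×8 = £8,096.99
Cheaper: Q = 1,508.  Difference = £1,182.12

£1,182.12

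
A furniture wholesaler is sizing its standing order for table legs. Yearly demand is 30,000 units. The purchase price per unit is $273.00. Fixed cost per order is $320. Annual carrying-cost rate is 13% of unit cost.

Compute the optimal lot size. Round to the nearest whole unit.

H = i·C = 0.13 × $273 = $35.4900 per unit-year
2DS/H = 2·30,000·320/35.49 = 540,997.46
EOQ = √540,997.46 ≈ 735.53

736 units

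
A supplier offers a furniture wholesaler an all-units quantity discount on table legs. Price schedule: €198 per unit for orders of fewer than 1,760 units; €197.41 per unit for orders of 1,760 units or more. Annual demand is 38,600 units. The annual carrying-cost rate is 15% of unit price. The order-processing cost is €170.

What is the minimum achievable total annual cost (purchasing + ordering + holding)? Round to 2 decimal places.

€7,649,812.53

H₁ = 15%×€198 = €29.7000;  H₂ = 15%×€197.41 = €29.6115
EOQ₁ = √(2×38,600×170/29.7000) = 664.74  (< 1,760, feasible at tier 1)
EOQ₂ = √(2×38,600×170/29.6115) = 665.74  (< 1,760 → use Q = 1,760 at tier-2 price)
TC(tier 1 (EOQ₁), Q≈664.7) = €7,662,542.92
TC(tier 2, Q≈1,760.0) = €7,649,812.53
Minimum at tier 2: €7,649,812.53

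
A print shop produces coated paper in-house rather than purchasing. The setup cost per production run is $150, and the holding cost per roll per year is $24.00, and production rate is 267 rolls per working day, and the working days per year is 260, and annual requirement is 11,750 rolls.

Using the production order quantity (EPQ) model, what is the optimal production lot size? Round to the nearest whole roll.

420 rolls

d = 11,750/260 = 45.1923 rolls/day;  effective holding cost H(1 − d/p) = 24·(1 − 45.1923/267) = 19.93777
Q* = √(2DS / H_eff) = √(2·11,750·150 / 19.93777) ≈ 420.48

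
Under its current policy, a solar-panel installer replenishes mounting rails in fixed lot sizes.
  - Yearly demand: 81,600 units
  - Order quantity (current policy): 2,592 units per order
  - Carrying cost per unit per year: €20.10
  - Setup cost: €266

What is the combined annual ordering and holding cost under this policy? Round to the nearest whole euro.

Annual ordering cost = (D/Q)·S = (81,600/2,592) × 266 = €8,374.07
Annual holding cost  = (Q/2)·H = (2,592/2) × 20.1 = €26,049.60
Total = €8,374.07 + €26,049.60 = €34,423.67

€34,424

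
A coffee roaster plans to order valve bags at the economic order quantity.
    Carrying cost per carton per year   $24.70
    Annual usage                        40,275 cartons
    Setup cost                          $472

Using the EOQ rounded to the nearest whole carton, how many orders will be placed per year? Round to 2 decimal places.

EOQ = √(2DS/H) = √(2 × 40,275 × 472 / 24.7)
    = √(1,539,255.06) ≈ 1,240.67 → Q = 1,241
Orders per year = D/Q = 40,275 / 1,241 = 32.454

32.45 orders per year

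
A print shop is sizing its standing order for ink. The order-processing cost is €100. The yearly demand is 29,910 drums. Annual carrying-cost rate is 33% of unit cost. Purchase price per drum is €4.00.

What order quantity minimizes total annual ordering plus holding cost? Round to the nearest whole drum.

H = i·C = 0.33 × €4 = €1.3200 per drum-year
Q* = √(2·D·S / H) = √(2·29,910·100 / 1.32) = √4,531,818.2 ≈ 2,128.81

2,129 drums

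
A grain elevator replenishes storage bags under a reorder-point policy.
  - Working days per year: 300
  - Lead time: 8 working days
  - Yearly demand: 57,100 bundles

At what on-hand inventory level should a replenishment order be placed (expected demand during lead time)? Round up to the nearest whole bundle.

1,523 bundles

Daily demand d = 57,100 / 300 = 190.333 bundles/day
Demand during lead time = 190.333 × 8 = 1,522.67
Reorder point = 1,522.67 → round up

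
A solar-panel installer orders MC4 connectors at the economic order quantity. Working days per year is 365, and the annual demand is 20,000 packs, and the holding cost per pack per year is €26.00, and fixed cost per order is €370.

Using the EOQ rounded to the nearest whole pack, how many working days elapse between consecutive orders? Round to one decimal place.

13.8 days

2DS/H = 2·20,000·370/26 = 569,230.77
EOQ = √569,230.77 ≈ 754.47 → Q = 754 packs
Days between orders = 365 / (D/Q) = 365 / 26.525 ≈ 13.761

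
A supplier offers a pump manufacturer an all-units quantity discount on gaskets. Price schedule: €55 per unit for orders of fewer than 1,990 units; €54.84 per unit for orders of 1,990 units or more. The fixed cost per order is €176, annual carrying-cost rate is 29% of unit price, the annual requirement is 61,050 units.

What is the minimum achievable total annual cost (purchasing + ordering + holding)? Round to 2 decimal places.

€3,369,205.48

H₁ = 29%×€55 = €15.9500;  H₂ = 29%×€54.84 = €15.9036
EOQ₁ = √(2×61,050×176/15.9500) = 1,160.74  (< 1,990, feasible at tier 1)
EOQ₂ = √(2×61,050×176/15.9036) = 1,162.43  (< 1,990 → use Q = 1,990 at tier-2 price)
TC(tier 1 (EOQ₁), Q≈1,160.7) = €3,376,263.75
TC(tier 2, Q≈1,990.0) = €3,369,205.48
Minimum at tier 2: €3,369,205.48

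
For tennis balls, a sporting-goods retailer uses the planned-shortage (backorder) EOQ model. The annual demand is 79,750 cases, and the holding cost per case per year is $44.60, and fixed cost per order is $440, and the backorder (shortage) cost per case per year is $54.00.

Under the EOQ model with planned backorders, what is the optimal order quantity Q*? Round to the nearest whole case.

1,695 cases

Q* = √(2DS/H) · √((H + b)/b)
   = √(2 × 79,750 × 440 / 44.6) · √((44.6 + 54) / 54)
   = 1,254.409 × 1.3513 ≈ 1,695.04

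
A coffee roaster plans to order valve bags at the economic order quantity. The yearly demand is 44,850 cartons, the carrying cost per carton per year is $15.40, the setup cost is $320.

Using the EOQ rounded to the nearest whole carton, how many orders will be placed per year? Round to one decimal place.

2DS/H = 2·44,850·320/15.4 = 1,863,896.10
EOQ = √1,863,896.10 ≈ 1,365.25 → Q = 1,365
N = D/Q = 44,850/1,365 ≈ 32.857 orders/yr

32.9 orders per year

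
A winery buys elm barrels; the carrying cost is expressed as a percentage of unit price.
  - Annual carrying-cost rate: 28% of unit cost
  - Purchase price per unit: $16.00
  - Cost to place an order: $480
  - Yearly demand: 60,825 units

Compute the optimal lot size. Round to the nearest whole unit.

Holding cost per unit per year: H = 28% × $16 = $4.4800
Optimal lot size Q* = (2 × 60,825 × $480 / $4.48)^½ ≈ 3,610.25

3,610 units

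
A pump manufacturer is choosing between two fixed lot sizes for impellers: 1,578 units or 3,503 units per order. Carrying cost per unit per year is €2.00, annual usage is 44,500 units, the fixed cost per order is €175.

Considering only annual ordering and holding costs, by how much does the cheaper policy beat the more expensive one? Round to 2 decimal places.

€786.95

TC(Q) = (D/Q)S + (Q/2)H
TC(1,578) = (44,500/1,578)×175 + (1,578/2)×2 = €6,513.04
TC(3,503) = (44,500/3,503)×175 + (3,503/2)×2 = €5,726.09
|ΔTC| = |€6,513.04 − €5,726.09| = €786.95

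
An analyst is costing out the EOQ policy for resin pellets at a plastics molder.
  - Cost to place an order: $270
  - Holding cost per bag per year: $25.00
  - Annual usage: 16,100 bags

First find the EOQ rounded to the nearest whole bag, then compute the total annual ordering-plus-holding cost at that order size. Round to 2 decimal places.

Optimal lot size Q* = (2 × 16,100 × $270 / $25)^½ ≈ 589.71 → Q = 590 bags
Annual ordering cost = (D/Q)·S = (16,100/590) × 270 = $7,367.80
Annual holding cost  = (Q/2)·H = (590/2) × 25 = $7,375.00
Total = $7,367.80 + $7,375.00 = $14,742.80

$14,742.80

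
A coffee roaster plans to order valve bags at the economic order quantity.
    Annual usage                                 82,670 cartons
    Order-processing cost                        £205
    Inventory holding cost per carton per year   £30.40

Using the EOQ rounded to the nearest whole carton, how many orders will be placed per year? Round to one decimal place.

2DS/H = 2·82,670·205/30.4 = 1,114,957.24
EOQ = √1,114,957.24 ≈ 1,055.92 → Q = 1,056
Orders per year = D/Q = 82,670 / 1,056 = 78.286

78.3 orders per year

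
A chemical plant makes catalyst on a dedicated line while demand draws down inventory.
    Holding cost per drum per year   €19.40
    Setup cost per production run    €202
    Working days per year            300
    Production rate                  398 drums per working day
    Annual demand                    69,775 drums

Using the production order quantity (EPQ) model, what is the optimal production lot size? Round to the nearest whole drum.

1,870 drums

Daily demand d = 69,775/300 = 232.583; p = 398; 1 − d/p = 0.41562
EPQ = √(2DS / (H(1 − d/p)))
    = √(2 × 69,775 × 202 / (19.4 × 0.41562)) ≈ 1,869.78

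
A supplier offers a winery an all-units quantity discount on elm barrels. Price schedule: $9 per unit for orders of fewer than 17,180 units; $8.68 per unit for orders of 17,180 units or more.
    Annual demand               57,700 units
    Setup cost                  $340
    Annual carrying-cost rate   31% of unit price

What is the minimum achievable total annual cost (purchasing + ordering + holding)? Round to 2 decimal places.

H₁ = 31%×$9 = $2.7900;  H₂ = 31%×$8.68 = $2.6908
EOQ₁ = √(2×57,700×340/2.7900) = 3,750.08  (< 17,180, feasible at tier 1)
EOQ₂ = √(2×57,700×340/2.6908) = 3,818.58  (< 17,180 → use Q = 17,180 at tier-2 price)
TC(tier 1 (EOQ₁), Q≈3,750.1) = $529,762.72
TC(tier 2, Q≈17,180.0) = $525,091.88
Minimum at tier 2: $525,091.88

$525,091.88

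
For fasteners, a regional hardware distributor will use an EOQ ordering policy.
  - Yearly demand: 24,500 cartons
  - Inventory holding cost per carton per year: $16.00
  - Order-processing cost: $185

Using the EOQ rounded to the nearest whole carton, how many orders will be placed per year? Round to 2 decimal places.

Optimal lot size Q* = (2 × 24,500 × $185 / $16)^½ ≈ 752.70 → Q = 753
N = D/Q = 24,500/753 ≈ 32.537 orders/yr

32.54 orders per year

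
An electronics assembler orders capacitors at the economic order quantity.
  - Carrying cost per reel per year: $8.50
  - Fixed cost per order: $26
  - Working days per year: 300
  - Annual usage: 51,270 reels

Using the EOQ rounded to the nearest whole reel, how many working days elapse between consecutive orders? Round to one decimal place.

2DS/H = 2·51,270·26/8.5 = 313,651.76
EOQ = √313,651.76 ≈ 560.05 → Q = 560 reels
T = Q/D × 300 days = 560/51,270 × 300 = 3.277 days

3.3 days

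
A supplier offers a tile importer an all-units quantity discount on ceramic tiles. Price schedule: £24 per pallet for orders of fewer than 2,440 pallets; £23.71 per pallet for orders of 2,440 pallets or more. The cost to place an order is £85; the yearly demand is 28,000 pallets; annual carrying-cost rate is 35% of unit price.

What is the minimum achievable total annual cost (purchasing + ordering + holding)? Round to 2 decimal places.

H₁ = 35%×£24 = £8.4000;  H₂ = 35%×£23.71 = £8.2985
EOQ₁ = √(2×28,000×85/8.4000) = 752.77  (< 2,440, feasible at tier 1)
EOQ₂ = √(2×28,000×85/8.2985) = 757.36  (< 2,440 → use Q = 2,440 at tier-2 price)
TC(tier 1 (EOQ₁), Q≈752.8) = £678,323.29
TC(tier 2, Q≈2,440.0) = £674,979.58
Minimum at tier 2: £674,979.58

£674,979.58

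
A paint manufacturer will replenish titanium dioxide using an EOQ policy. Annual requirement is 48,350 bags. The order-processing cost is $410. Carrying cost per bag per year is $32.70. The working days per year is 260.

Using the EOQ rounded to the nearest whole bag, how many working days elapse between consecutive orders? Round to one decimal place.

EOQ = √(2DS/H) = √(2 × 48,350 × 410 / 32.7)
    = √(1,212,446.48) ≈ 1,101.11 → Q = 1,101 bags
T = Q/D × 260 days = 1,101/48,350 × 260 = 5.921 days

5.9 days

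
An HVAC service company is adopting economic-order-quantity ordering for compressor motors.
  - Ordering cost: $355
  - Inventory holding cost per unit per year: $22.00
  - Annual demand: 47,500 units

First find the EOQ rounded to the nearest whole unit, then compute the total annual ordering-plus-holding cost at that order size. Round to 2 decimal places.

Optimal lot size Q* = (2 × 47,500 × $355 / $22)^½ ≈ 1,238.13 → Q = 1,238 units
Annual ordering cost = (D/Q)·S = (47,500/1,238) × 355 = $13,620.76
Annual holding cost  = (Q/2)·H = (1,238/2) × 22 = $13,618.00
Total = $13,620.76 + $13,618.00 = $27,238.76

$27,238.76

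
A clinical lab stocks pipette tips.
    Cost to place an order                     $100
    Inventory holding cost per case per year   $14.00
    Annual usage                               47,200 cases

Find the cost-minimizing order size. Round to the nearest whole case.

EOQ = √(2DS/H) = √(2 × 47,200 × 100 / 14)
    = √(674,285.71) ≈ 821.15

821 cases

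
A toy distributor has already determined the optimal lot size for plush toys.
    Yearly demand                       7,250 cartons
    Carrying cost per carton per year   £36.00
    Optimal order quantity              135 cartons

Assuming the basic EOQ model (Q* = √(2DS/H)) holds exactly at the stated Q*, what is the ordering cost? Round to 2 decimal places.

From Q* = √(2DS/H) ⇒ Q*² = 2DS/H.
S = Q²H / (2D) = 135² × 36 / (2 × 7,250) = 45.2483

£45.25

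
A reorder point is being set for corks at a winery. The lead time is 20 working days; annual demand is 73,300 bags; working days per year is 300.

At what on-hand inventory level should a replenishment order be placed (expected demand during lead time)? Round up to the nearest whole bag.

Daily demand d = 73,300 / 300 = 244.333 bags/day
Demand during lead time = 244.333 × 20 = 4,886.67
Reorder point = 4,886.67 → round up

4,887 bags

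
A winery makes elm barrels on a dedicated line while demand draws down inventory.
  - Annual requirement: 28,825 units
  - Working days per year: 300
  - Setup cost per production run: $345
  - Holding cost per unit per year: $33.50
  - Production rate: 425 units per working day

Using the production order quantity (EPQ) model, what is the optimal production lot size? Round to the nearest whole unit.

d = 28,825/300 = 96.0833 units/day;  effective holding cost H(1 − d/p) = 33.5·(1 − 96.0833/425) = 25.92637
Q* = √(2DS / H_eff) = √(2·28,825·345 / 25.92637) ≈ 875.87

876 units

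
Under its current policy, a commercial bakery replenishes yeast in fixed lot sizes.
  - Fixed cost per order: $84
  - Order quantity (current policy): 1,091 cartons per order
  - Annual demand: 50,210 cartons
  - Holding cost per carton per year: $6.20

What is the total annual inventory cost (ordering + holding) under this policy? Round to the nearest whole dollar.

Orders/yr = 50,210/1,091 = 46.022; ordering cost = 46.022 × $84 = $3,865.85
Average inventory = 1,091/2 = 545.5; holding cost = 545.5 × $6.2 = $3,382.10
Total = $3,865.85 + $3,382.10 = $7,247.95

$7,248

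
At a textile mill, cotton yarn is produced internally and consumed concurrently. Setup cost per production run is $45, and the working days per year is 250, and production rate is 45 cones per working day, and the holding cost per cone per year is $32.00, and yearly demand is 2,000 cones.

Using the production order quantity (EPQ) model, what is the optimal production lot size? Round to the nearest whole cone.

83 cones

Daily demand d = 2,000/250 = 8.000; p = 45; 1 − d/p = 0.82222
EPQ = √(2DS / (H(1 − d/p)))
    = √(2 × 2,000 × 45 / (32 × 0.82222)) ≈ 82.71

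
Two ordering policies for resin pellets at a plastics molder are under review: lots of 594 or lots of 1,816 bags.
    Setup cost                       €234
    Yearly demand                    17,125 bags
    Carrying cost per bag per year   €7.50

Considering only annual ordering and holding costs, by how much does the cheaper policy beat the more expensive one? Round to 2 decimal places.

€42.92

For each Q, cost = (D/Q)·S + (Q/2)·H.
TC(594) = (17,125/594)×234 + (594/2)×7.5 = €8,973.71
TC(1,816) = (17,125/1,816)×234 + (1,816/2)×7.5 = €9,016.64
|ΔTC| = |€8,973.71 − €9,016.64| = €42.92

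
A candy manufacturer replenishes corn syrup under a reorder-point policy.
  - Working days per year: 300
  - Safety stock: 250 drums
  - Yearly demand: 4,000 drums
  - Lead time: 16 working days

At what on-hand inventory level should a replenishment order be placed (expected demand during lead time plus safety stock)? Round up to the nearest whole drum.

464 drums

Daily demand d = 4,000 / 300 = 13.333 drums/day
Demand during lead time = 13.333 × 16 = 213.33
Reorder point = 213.33 + 250 = 463.33 → round up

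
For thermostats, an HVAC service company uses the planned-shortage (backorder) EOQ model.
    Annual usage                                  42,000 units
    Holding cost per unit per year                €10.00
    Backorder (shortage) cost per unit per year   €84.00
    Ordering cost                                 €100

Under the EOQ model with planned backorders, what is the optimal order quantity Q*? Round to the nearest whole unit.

970 units

Basic EOQ = √(2·42,000·100/10) = 916.515
Backorder adjustment √((H+b)/b) = √((10+84)/84) = 1.0579
Q* = 916.515 × 1.0579 ≈ 969.54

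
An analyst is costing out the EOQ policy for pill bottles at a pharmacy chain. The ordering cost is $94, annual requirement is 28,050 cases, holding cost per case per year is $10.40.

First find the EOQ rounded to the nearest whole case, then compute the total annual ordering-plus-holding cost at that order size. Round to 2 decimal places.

2DS/H = 2·28,050·94/10.4 = 507,057.69
EOQ = √507,057.69 ≈ 712.08 → Q = 712 cases
Ordering: D/Q × S = 28,050/712 × $94 = $3,703.23
Holding:  Q/2 × H = 712/2 × $10.4 = $3,702.40
Total = $3,703.23 + $3,702.40 = $7,405.63

$7,405.63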